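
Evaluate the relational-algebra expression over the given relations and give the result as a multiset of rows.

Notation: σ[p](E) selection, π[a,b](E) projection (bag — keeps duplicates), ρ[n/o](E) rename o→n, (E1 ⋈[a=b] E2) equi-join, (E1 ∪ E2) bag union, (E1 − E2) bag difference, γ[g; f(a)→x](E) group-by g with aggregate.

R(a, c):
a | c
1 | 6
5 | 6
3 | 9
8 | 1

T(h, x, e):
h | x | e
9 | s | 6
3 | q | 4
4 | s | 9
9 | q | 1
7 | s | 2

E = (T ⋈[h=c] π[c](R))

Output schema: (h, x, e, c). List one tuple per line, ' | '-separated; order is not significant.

Row counts bottom-up:
  T → 5
  R → 4
  π[c](R) → 4
  (T ⋈[h=c] π[c](R)) → 2

== RESULT ==
h | x | e | c
9 | q | 1 | 9
9 | s | 6 | 9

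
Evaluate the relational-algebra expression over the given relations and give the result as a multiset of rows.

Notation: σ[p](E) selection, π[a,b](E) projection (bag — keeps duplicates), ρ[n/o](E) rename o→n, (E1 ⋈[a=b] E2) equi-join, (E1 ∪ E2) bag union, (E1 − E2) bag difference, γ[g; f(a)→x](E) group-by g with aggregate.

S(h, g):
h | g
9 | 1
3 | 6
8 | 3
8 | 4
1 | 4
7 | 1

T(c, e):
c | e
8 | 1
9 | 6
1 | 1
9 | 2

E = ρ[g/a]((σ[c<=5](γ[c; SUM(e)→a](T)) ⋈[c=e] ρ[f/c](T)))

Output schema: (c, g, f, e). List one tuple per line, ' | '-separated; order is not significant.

Per-node cardinality:
  T → 4
  γ[c; SUM(e)→a](T) → 3
  σ[c<=5](γ[c; SUM(e)→a](T)) → 1
  T → 4
  ρ[f/c](T) → 4
  (σ[c<=5](γ[c; SUM(e)→a](T)) ⋈[c=e] ρ[f/c](T)) → 2
  ρ[g/a]((σ[c<=5](γ[c; SUM(e)→a](T)) ⋈[c=e] ρ[f/c](T))) → 2

== RESULT ==
c | g | f | e
1 | 1 | 1 | 1
1 | 1 | 8 | 1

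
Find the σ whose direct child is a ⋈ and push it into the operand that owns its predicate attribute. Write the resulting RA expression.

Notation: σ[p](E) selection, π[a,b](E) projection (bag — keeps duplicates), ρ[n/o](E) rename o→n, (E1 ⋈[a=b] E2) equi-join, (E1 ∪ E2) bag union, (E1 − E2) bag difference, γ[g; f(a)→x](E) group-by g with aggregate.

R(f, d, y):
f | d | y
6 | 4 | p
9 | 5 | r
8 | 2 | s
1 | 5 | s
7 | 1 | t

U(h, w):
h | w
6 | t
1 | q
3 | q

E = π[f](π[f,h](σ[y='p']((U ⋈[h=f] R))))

σ filters on y, owned by the right side.
E' = π[f](π[f,h]((U ⋈[h=f] σ[y='p'](R))))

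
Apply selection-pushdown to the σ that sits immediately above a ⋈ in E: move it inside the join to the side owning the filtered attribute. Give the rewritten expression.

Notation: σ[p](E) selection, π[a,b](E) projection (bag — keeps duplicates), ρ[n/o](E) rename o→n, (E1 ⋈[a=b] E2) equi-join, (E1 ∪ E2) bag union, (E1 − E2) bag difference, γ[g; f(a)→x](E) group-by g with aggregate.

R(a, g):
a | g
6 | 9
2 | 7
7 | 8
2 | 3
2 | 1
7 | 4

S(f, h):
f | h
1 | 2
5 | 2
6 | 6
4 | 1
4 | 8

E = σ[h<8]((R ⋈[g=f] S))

σ filters on h, owned by the right side.
E' = (R ⋈[g=f] σ[h<8](S))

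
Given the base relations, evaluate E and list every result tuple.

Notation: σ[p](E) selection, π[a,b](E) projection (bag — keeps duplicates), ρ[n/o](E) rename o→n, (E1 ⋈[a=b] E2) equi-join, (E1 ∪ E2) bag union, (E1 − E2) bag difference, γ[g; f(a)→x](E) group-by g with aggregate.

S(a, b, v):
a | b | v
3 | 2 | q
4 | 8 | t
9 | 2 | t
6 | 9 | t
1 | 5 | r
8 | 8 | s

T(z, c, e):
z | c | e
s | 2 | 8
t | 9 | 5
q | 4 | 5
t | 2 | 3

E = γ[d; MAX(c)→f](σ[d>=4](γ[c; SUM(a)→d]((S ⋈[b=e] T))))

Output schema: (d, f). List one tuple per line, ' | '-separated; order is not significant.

Stepwise |·|:
  S → 6
  T → 4
  (S ⋈[b=e] T) → 4
  γ[c; SUM(a)→d]((S ⋈[b=e] T)) → 3
  σ[d>=4](γ[c; SUM(a)→d]((S ⋈[b=e] T))) → 1
  γ[d; MAX(c)→f](σ[d>=4](γ[c; SUM(a)→d]((S ⋈[b=e] T)))) → 1

== RESULT ==
d | f
12 | 2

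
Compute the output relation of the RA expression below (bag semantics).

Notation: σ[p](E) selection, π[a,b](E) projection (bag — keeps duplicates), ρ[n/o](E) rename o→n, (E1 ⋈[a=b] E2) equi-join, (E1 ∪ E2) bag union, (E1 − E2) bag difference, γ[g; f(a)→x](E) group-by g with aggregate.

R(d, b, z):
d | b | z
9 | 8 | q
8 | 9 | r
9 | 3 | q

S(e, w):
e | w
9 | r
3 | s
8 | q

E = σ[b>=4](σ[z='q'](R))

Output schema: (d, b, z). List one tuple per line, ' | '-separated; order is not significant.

Per-node cardinality:
  R → 3
  σ[z='q'](R) → 2
  σ[b>=4](σ[z='q'](R)) → 1

== RESULT ==
d | b | z
9 | 8 | q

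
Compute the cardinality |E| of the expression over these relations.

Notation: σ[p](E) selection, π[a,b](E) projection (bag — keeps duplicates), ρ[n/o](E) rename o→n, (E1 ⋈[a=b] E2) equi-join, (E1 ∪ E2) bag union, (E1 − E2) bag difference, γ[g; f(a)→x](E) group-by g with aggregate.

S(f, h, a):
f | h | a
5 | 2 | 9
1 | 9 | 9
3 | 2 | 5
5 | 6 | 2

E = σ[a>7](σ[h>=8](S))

Per-node cardinality:
  S → 4
  σ[h>=8](S) → 1
  σ[a>7](σ[h>=8](S)) → 1

|E| = 1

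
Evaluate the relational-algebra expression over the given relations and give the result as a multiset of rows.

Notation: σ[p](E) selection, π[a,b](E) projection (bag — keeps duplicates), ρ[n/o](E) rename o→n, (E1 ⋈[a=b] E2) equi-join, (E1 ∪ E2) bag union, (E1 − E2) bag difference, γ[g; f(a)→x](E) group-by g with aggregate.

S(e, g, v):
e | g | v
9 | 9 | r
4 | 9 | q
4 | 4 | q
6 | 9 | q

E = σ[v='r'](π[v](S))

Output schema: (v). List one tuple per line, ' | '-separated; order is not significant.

Subexpression sizes:
  S → 4
  π[v](S) → 4
  σ[v='r'](π[v](S)) → 1

== RESULT ==
v
r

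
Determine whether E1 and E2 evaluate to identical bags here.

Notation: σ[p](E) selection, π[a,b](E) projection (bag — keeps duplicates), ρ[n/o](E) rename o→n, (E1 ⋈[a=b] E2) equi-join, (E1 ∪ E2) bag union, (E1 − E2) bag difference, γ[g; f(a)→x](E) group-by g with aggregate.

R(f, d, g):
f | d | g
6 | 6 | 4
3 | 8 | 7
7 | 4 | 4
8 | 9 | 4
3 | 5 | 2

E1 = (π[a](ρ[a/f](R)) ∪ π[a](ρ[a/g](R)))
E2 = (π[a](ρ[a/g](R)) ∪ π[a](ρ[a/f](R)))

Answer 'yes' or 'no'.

E1 subexpression sizes:
  R → 5
  ρ[a/f](R) → 5
  π[a](ρ[a/f](R)) → 5
  R → 5
  ρ[a/g](R) → 5
  π[a](ρ[a/g](R)) → 5
  (π[a](ρ[a/f](R)) ∪ π[a](ρ[a/g](R))) → 10
E2 subexpression sizes:
  R → 5
  ρ[a/g](R) → 5
  π[a](ρ[a/g](R)) → 5
  R → 5
  ρ[a/f](R) → 5
  π[a](ρ[a/f](R)) → 5
  (π[a](ρ[a/g](R)) ∪ π[a](ρ[a/f](R))) → 10

E1 and E2 produce the same multiset:
a
2
3
3
4
4
4
6
7
7
8

yes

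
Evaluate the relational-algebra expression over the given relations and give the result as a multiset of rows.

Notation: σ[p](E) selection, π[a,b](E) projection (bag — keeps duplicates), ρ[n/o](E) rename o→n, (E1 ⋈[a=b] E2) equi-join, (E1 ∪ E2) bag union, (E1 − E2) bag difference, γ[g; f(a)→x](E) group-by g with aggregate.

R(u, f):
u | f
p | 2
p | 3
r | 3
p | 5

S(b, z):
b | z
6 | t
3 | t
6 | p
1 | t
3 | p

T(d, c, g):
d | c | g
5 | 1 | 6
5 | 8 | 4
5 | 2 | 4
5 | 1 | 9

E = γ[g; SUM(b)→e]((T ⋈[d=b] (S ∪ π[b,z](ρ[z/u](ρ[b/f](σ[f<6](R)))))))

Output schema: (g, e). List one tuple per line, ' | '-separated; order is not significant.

Per-node cardinality:
  T → 4
  S → 5
  R → 4
  σ[f<6](R) → 4
  ρ[b/f](σ[f<6](R)) → 4
  ρ[z/u](ρ[b/f](σ[f<6](R))) → 4
  π[b,z](ρ[z/u](ρ[b/f](σ[f<6](R)))) → 4
  (S ∪ π[b,z](ρ[z/u](ρ[b/f](σ[f<6](R))))) → 9
  (T ⋈[d=b] (S ∪ π[b,z](ρ[z/u](ρ[b/f](σ[f<6](R)))))) → 4
  γ[g; SUM(b)→e]((T ⋈[d=b] (S ∪ π[b,z](ρ[z/u](ρ[b/f](σ[f<6](R))))))) → 3

== RESULT ==
g | e
4 | 10
6 | 5
9 | 5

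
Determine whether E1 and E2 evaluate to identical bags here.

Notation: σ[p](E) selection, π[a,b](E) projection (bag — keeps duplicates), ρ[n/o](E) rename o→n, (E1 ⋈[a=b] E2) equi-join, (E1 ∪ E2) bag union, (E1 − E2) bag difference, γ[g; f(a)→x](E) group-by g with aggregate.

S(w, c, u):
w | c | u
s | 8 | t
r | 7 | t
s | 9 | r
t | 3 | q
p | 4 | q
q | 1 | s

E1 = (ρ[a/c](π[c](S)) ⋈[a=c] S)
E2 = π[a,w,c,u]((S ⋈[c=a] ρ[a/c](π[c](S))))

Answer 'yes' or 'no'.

E1 per-node cardinality:
  S → 6
  π[c](S) → 6
  ρ[a/c](π[c](S)) → 6
  S → 6
  (ρ[a/c](π[c](S)) ⋈[a=c] S) → 6
E2 per-node cardinality:
  S → 6
  S → 6
  π[c](S) → 6
  ρ[a/c](π[c](S)) → 6
  (S ⋈[c=a] ρ[a/c](π[c](S))) → 6
  π[a,w,c,u]((S ⋈[c=a] ρ[a/c](π[c](S)))) → 6

E1 and E2 produce the same multiset:
a | w | c | u
1 | q | 1 | s
3 | t | 3 | q
4 | p | 4 | q
7 | r | 7 | t
8 | s | 8 | t
9 | s | 9 | r

yes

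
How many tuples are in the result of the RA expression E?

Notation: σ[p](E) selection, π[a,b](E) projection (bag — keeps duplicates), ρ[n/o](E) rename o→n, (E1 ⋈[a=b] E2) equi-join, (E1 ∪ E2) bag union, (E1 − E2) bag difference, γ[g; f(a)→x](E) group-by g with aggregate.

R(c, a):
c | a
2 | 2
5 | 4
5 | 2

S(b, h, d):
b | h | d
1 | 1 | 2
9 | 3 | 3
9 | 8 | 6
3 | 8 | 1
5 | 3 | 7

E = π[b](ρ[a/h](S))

Per-node cardinality:
  S → 5
  ρ[a/h](S) → 5
  π[b](ρ[a/h](S)) → 5

|E| = 5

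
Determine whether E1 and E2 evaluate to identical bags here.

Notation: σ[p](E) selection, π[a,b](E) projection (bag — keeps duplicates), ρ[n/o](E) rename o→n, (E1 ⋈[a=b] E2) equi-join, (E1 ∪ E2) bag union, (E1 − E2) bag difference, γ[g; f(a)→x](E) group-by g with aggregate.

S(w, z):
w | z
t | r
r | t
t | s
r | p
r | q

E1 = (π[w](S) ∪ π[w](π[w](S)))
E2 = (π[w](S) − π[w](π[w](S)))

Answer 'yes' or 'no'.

E1 subexpression sizes:
  S → 5
  π[w](S) → 5
  S → 5
  π[w](S) → 5
  π[w](π[w](S)) → 5
  (π[w](S) ∪ π[w](π[w](S))) → 10
E2 subexpression sizes:
  S → 5
  π[w](S) → 5
  S → 5
  π[w](S) → 5
  π[w](π[w](S)) → 5
  (π[w](S) − π[w](π[w](S))) → 0

E1 result:
w
r
r
r
r
r
r
t
t
t
t
E2 result:
w
(0 rows)
Witness: ('t',) appears 4× in E1 but 0× in E2.

no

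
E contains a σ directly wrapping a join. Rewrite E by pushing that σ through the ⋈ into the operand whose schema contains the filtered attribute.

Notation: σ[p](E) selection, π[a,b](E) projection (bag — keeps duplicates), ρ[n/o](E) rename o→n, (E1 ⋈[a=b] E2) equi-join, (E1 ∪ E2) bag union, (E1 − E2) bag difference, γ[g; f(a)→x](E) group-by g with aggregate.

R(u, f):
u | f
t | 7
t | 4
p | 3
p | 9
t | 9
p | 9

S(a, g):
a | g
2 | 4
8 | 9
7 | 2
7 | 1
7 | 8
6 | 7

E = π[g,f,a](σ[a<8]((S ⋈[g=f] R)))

σ filters on a, owned by the left side.
E' = π[g,f,a]((σ[a<8](S) ⋈[g=f] R))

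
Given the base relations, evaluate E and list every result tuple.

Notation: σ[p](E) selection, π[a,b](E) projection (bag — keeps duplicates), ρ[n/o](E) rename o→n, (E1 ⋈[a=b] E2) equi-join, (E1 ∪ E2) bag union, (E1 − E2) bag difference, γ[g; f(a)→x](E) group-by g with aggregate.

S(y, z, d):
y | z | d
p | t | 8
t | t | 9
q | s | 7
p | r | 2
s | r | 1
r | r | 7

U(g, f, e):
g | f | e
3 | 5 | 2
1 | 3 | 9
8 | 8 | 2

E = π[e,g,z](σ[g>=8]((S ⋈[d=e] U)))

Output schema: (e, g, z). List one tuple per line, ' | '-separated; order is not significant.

Subexpression sizes:
  S → 6
  U → 3
  (S ⋈[d=e] U) → 3
  σ[g>=8]((S ⋈[d=e] U)) → 1
  π[e,g,z](σ[g>=8]((S ⋈[d=e] U))) → 1

== RESULT ==
e | g | z
2 | 8 | r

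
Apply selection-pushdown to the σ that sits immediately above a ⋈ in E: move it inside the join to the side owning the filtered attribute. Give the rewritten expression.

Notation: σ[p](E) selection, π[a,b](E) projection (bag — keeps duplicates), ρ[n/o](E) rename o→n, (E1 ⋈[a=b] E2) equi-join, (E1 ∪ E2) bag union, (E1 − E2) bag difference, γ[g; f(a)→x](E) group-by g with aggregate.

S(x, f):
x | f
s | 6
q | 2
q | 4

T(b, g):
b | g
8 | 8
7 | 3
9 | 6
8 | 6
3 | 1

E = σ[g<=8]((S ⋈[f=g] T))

σ filters on g, owned by the right side.
E' = (S ⋈[f=g] σ[g<=8](T))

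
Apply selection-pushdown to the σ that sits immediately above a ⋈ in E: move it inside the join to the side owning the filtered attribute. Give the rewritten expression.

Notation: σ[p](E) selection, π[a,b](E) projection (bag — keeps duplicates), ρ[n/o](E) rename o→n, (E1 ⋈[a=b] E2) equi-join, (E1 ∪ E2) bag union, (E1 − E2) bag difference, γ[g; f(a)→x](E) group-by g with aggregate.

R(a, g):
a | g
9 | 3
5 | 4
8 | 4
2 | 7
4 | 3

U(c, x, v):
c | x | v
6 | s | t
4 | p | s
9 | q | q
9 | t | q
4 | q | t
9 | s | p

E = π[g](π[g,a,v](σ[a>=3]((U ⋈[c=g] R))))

σ filters on a, owned by the right side.
E' = π[g](π[g,a,v]((U ⋈[c=g] σ[a>=3](R))))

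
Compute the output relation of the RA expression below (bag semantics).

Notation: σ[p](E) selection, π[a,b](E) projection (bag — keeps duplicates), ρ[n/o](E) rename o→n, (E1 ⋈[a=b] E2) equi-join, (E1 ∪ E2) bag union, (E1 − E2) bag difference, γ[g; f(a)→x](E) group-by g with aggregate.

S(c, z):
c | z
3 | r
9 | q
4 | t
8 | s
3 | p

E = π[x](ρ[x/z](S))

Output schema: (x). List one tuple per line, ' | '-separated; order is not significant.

Stepwise |·|:
  S → 5
  ρ[x/z](S) → 5
  π[x](ρ[x/z](S)) → 5

== RESULT ==
x
p
q
r
s
t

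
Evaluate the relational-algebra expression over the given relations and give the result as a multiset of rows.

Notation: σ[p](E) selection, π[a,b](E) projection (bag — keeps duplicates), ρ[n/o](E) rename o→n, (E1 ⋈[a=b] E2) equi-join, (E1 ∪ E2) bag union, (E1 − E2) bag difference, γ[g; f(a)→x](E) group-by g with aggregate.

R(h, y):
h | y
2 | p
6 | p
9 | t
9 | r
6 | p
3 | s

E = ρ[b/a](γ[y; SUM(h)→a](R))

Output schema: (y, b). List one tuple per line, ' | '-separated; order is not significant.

Per-node cardinality:
  R → 6
  γ[y; SUM(h)→a](R) → 4
  ρ[b/a](γ[y; SUM(h)→a](R)) → 4

== RESULT ==
y | b
p | 14
r | 9
s | 3
t | 9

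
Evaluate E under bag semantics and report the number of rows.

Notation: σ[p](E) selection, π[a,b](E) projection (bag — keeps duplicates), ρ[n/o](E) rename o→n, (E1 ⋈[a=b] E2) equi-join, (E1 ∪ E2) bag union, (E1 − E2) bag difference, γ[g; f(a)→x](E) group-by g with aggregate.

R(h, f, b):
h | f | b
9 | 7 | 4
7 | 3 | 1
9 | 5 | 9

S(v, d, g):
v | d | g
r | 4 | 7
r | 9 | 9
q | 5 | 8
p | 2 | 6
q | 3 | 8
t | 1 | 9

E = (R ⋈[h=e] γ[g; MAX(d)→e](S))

Per-node cardinality:
  R → 3
  S → 6
  γ[g; MAX(d)→e](S) → 4
  (R ⋈[h=e] γ[g; MAX(d)→e](S)) → 2

|E| = 2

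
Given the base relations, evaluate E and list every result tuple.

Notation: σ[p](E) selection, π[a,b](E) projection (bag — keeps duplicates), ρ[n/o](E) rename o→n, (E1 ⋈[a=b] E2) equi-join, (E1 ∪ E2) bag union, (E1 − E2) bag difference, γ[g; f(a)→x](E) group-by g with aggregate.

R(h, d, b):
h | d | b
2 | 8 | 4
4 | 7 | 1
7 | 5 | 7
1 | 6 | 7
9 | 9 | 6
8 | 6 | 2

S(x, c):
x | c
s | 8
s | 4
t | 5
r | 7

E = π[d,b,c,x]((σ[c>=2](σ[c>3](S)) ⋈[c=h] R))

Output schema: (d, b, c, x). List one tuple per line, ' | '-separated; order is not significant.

Subexpression sizes:
  S → 4
  σ[c>3](S) → 4
  σ[c>=2](σ[c>3](S)) → 4
  R → 6
  (σ[c>=2](σ[c>3](S)) ⋈[c=h] R) → 3
  π[d,b,c,x]((σ[c>=2](σ[c>3](S)) ⋈[c=h] R)) → 3

== RESULT ==
d | b | c | x
5 | 7 | 7 | r
6 | 2 | 8 | s
7 | 1 | 4 | s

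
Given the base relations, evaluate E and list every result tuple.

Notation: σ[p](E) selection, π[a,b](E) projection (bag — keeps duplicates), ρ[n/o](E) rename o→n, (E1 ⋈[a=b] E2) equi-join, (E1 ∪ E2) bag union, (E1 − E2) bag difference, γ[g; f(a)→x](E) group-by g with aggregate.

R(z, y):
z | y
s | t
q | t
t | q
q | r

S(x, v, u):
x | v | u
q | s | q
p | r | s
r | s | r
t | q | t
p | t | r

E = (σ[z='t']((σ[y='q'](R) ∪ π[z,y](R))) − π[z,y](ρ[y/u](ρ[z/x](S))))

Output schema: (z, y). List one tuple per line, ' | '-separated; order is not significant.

Stepwise |·|:
  R → 4
  σ[y='q'](R) → 1
  R → 4
  π[z,y](R) → 4
  (σ[y='q'](R) ∪ π[z,y](R)) → 5
  σ[z='t']((σ[y='q'](R) ∪ π[z,y](R))) → 2
  S → 5
  ρ[z/x](S) → 5
  ρ[y/u](ρ[z/x](S)) → 5
  π[z,y](ρ[y/u](ρ[z/x](S))) → 5
  (σ[z='t']((σ[y='q'](R) ∪ π[z,y](R))) − π[z,y](ρ[y/u](ρ[z/x](S)))) → 2

== RESULT ==
z | y
t | q
t | q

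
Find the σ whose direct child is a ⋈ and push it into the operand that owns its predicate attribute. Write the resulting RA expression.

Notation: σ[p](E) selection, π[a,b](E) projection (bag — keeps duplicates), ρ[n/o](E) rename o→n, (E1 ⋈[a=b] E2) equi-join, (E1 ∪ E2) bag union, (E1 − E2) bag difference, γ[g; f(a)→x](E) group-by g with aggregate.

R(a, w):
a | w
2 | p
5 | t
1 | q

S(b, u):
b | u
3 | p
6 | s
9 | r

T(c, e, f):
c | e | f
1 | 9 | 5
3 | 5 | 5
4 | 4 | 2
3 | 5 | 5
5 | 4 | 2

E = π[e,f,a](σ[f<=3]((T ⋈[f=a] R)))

σ filters on f, owned by the left side.
E' = π[e,f,a]((σ[f<=3](T) ⋈[f=a] R))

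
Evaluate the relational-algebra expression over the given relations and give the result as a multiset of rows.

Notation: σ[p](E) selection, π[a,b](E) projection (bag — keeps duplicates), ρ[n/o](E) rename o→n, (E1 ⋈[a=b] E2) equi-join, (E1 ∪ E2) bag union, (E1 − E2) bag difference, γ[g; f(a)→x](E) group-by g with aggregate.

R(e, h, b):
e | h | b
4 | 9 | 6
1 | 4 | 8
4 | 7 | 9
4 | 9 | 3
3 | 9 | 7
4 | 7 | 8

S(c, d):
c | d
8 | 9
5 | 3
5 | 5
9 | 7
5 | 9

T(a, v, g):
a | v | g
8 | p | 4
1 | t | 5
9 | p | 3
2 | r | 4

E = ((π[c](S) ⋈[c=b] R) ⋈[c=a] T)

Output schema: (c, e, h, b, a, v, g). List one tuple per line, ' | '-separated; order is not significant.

Subexpression sizes:
  S → 5
  π[c](S) → 5
  R → 6
  (π[c](S) ⋈[c=b] R) → 3
  T → 4
  ((π[c](S) ⋈[c=b] R) ⋈[c=a] T) → 3

== RESULT ==
c | e | h | b | a | v | g
8 | 1 | 4 | 8 | 8 | p | 4
8 | 4 | 7 | 8 | 8 | p | 4
9 | 4 | 7 | 9 | 9 | p | 3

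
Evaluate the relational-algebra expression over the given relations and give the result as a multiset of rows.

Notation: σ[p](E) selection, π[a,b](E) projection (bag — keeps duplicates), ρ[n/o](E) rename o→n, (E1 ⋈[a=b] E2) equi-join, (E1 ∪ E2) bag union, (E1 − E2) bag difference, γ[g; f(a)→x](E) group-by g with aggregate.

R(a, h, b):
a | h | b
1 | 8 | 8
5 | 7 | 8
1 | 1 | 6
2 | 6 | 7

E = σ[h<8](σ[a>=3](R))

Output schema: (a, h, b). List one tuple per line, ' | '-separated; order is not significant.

Stepwise |·|:
  R → 4
  σ[a>=3](R) → 1
  σ[h<8](σ[a>=3](R)) → 1

== RESULT ==
a | h | b
5 | 7 | 8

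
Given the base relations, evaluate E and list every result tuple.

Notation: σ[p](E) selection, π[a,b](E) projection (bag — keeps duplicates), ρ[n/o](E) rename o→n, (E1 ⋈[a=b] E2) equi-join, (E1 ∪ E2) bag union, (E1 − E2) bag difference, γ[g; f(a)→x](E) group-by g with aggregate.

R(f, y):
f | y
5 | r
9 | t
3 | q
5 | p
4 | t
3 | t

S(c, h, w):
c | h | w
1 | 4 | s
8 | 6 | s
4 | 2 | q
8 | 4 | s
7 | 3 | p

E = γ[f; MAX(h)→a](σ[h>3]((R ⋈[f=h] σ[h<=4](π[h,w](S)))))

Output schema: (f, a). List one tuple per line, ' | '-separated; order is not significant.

Subexpression sizes:
  R → 6
  S → 5
  π[h,w](S) → 5
  σ[h<=4](π[h,w](S)) → 4
  (R ⋈[f=h] σ[h<=4](π[h,w](S))) → 4
  σ[h>3]((R ⋈[f=h] σ[h<=4](π[h,w](S)))) → 2
  γ[f; MAX(h)→a](σ[h>3]((R ⋈[f=h] σ[h<=4](π[h,w](S))))) → 1

== RESULT ==
f | a
4 | 4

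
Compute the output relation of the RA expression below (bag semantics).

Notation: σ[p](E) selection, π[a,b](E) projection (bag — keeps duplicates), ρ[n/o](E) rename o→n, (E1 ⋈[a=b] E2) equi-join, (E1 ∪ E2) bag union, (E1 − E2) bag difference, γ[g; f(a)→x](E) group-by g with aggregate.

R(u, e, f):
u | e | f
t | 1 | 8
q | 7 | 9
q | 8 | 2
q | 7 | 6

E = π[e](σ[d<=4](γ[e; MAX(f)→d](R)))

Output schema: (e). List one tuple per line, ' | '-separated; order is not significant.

Per-node cardinality:
  R → 4
  γ[e; MAX(f)→d](R) → 3
  σ[d<=4](γ[e; MAX(f)→d](R)) → 1
  π[e](σ[d<=4](γ[e; MAX(f)→d](R))) → 1

== RESULT ==
e
8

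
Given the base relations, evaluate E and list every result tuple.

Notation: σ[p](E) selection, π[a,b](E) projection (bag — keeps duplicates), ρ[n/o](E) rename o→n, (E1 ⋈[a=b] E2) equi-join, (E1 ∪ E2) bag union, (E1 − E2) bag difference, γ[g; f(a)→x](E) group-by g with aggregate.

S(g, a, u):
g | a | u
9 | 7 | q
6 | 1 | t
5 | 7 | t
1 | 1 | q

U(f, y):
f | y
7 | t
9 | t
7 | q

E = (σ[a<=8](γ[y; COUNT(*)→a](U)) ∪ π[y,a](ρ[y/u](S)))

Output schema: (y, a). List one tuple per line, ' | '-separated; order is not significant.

Row counts bottom-up:
  U → 3
  γ[y; COUNT(*)→a](U) → 2
  σ[a<=8](γ[y; COUNT(*)→a](U)) → 2
  S → 4
  ρ[y/u](S) → 4
  π[y,a](ρ[y/u](S)) → 4
  (σ[a<=8](γ[y; COUNT(*)→a](U)) ∪ π[y,a](ρ[y/u](S))) → 6

== RESULT ==
y | a
q | 1
q | 1
q | 7
t | 1
t | 2
t | 7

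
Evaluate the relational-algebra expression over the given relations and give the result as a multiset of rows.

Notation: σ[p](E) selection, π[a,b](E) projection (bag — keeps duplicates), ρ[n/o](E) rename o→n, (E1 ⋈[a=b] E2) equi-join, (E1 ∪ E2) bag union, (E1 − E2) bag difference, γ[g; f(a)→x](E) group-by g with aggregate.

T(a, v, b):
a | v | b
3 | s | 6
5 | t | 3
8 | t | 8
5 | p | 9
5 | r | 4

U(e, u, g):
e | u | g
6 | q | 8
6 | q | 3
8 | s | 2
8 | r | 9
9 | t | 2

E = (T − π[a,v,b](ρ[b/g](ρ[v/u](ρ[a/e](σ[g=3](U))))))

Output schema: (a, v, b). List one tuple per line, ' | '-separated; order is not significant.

Subexpression sizes:
  T → 5
  U → 5
  σ[g=3](U) → 1
  ρ[a/e](σ[g=3](U)) → 1
  ρ[v/u](ρ[a/e](σ[g=3](U))) → 1
  ρ[b/g](ρ[v/u](ρ[a/e](σ[g=3](U)))) → 1
  π[a,v,b](ρ[b/g](ρ[v/u](ρ[a/e](σ[g=3](U))))) → 1
  (T − π[a,v,b](ρ[b/g](ρ[v/u](ρ[a/e](σ[g=3](U)))))) → 5

== RESULT ==
a | v | b
3 | s | 6
5 | p | 9
5 | r | 4
5 | t | 3
8 | t | 8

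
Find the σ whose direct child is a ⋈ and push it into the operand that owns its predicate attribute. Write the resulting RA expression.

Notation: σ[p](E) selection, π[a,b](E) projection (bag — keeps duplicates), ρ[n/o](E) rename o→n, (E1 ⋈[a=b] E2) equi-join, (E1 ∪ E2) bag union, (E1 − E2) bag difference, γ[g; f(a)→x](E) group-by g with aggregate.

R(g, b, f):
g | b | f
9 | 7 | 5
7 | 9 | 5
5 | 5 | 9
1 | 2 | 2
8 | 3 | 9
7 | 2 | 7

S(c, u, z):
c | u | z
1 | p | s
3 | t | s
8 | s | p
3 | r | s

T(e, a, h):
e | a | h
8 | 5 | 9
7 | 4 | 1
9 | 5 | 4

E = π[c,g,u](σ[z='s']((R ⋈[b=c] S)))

σ filters on z, owned by the right side.
E' = π[c,g,u]((R ⋈[b=c] σ[z='s'](S)))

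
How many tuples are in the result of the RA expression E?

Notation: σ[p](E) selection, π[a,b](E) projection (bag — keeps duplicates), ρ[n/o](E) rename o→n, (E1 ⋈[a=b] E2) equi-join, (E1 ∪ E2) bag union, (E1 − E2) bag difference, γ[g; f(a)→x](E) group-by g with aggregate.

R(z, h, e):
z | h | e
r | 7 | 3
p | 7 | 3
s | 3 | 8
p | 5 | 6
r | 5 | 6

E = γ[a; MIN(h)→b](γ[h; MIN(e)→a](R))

Row counts bottom-up:
  R → 5
  γ[h; MIN(e)→a](R) → 3
  γ[a; MIN(h)→b](γ[h; MIN(e)→a](R)) → 3

|E| = 3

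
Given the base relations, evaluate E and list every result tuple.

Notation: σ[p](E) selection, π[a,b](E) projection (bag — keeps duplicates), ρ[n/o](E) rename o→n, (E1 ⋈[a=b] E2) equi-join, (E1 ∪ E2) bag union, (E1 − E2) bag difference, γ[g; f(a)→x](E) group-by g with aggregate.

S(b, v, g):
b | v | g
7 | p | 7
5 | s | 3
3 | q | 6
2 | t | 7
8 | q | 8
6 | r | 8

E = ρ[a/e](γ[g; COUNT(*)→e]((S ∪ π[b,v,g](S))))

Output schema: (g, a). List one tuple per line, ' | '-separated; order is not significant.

Per-node cardinality:
  S → 6
  S → 6
  π[b,v,g](S) → 6
  (S ∪ π[b,v,g](S)) → 12
  γ[g; COUNT(*)→e]((S ∪ π[b,v,g](S))) → 4
  ρ[a/e](γ[g; COUNT(*)→e]((S ∪ π[b,v,g](S)))) → 4

== RESULT ==
g | a
3 | 2
6 | 2
7 | 4
8 | 4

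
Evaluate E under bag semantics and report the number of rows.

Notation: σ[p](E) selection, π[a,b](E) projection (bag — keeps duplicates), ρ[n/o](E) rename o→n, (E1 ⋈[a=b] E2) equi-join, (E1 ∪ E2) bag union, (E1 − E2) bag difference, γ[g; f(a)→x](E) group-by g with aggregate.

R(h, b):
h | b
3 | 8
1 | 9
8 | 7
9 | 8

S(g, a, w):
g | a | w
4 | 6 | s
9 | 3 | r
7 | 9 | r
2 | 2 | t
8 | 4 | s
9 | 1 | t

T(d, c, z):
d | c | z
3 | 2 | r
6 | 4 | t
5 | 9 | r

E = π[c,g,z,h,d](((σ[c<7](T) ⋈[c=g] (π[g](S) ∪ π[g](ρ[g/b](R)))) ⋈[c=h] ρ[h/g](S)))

Subexpression sizes:
  T → 3
  σ[c<7](T) → 2
  S → 6
  π[g](S) → 6
  R → 4
  ρ[g/b](R) → 4
  π[g](ρ[g/b](R)) → 4
  (π[g](S) ∪ π[g](ρ[g/b](R))) → 10
  (σ[c<7](T) ⋈[c=g] (π[g](S) ∪ π[g](ρ[g/b](R)))) → 2
  S → 6
  ρ[h/g](S) → 6
  ((σ[c<7](T) ⋈[c=g] (π[g](S) ∪ π[g](ρ[g/b](R)))) ⋈[c=h] ρ[h/g](S)) → 2
  π[c,g,z,h,d](((σ[c<7](T) ⋈[c=g] (π[g](S) ∪ π[g](ρ[g/b](R)))) ⋈[c=h] ρ[h/g](S))) → 2

|E| = 2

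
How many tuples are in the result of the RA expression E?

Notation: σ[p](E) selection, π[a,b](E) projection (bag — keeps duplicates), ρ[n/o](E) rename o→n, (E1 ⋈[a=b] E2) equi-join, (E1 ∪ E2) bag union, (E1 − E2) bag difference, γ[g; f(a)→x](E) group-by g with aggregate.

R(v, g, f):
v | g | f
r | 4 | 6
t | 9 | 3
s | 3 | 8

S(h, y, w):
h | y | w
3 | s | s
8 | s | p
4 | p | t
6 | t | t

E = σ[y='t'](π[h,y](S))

Subexpression sizes:
  S → 4
  π[h,y](S) → 4
  σ[y='t'](π[h,y](S)) → 1

|E| = 1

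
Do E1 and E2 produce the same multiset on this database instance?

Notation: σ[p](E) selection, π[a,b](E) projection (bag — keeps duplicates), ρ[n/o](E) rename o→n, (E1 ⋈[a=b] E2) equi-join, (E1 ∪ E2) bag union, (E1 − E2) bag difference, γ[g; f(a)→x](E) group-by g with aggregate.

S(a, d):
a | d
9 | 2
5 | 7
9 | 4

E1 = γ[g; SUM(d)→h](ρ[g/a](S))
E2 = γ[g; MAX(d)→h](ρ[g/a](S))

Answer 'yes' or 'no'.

E1 subexpression sizes:
  S → 3
  ρ[g/a](S) → 3
  γ[g; SUM(d)→h](ρ[g/a](S)) → 2
E2 subexpression sizes:
  S → 3
  ρ[g/a](S) → 3
  γ[g; MAX(d)→h](ρ[g/a](S)) → 2

E1 result:
g | h
5 | 7
9 | 6
E2 result:
g | h
5 | 7
9 | 4
Witness: (9, 6) appears 1× in E1 but 0× in E2.

no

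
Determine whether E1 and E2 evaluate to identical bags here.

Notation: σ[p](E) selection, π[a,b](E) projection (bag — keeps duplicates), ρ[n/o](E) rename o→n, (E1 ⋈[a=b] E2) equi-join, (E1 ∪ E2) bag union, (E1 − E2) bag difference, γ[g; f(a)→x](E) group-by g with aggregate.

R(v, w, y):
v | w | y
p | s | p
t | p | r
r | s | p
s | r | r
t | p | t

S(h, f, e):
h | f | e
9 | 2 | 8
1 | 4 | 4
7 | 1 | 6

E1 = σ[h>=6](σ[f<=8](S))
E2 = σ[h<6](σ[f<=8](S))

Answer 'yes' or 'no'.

E1 subexpression sizes:
  S → 3
  σ[f<=8](S) → 3
  σ[h>=6](σ[f<=8](S)) → 2
E2 subexpression sizes:
  S → 3
  σ[f<=8](S) → 3
  σ[h<6](σ[f<=8](S)) → 1

E1 result:
h | f | e
7 | 1 | 6
9 | 2 | 8
E2 result:
h | f | e
1 | 4 | 4
Witness: (7, 1, 6) appears 1× in E1 but 0× in E2.

no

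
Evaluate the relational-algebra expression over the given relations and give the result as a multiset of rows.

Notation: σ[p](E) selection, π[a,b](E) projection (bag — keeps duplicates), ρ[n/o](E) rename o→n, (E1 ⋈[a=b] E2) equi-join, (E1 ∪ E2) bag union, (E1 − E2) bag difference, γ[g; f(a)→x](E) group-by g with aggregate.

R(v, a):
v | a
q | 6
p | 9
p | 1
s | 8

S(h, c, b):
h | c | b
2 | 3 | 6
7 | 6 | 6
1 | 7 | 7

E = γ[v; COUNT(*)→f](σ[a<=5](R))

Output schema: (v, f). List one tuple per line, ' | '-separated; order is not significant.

Stepwise |·|:
  R → 4
  σ[a<=5](R) → 1
  γ[v; COUNT(*)→f](σ[a<=5](R)) → 1

== RESULT ==
v | f
p | 1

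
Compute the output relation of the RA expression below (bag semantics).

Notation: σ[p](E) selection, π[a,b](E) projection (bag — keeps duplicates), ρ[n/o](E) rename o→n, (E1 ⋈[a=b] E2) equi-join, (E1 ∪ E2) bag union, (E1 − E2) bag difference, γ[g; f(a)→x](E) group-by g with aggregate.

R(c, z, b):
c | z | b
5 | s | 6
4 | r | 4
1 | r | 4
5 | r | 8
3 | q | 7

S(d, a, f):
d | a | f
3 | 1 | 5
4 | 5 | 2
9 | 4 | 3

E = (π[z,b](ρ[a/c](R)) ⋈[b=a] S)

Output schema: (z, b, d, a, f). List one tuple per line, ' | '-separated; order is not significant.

Subexpression sizes:
  R → 5
  ρ[a/c](R) → 5
  π[z,b](ρ[a/c](R)) → 5
  S → 3
  (π[z,b](ρ[a/c](R)) ⋈[b=a] S) → 2

== RESULT ==
z | b | d | a | f
r | 4 | 9 | 4 | 3
r | 4 | 9 | 4 | 3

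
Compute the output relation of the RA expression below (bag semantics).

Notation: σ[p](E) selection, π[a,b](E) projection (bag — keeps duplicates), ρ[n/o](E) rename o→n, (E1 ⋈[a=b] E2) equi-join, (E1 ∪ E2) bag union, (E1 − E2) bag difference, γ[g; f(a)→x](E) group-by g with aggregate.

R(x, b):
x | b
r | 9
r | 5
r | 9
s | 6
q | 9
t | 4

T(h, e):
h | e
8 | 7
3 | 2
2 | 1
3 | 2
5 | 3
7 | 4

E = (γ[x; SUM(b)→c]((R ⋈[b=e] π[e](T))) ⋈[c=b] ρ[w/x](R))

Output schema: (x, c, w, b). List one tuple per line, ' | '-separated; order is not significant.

Per-node cardinality:
  R → 6
  T → 6
  π[e](T) → 6
  (R ⋈[b=e] π[e](T)) → 1
  γ[x; SUM(b)→c]((R ⋈[b=e] π[e](T))) → 1
  R → 6
  ρ[w/x](R) → 6
  (γ[x; SUM(b)→c]((R ⋈[b=e] π[e](T))) ⋈[c=b] ρ[w/x](R)) → 1

== RESULT ==
x | c | w | b
t | 4 | t | 4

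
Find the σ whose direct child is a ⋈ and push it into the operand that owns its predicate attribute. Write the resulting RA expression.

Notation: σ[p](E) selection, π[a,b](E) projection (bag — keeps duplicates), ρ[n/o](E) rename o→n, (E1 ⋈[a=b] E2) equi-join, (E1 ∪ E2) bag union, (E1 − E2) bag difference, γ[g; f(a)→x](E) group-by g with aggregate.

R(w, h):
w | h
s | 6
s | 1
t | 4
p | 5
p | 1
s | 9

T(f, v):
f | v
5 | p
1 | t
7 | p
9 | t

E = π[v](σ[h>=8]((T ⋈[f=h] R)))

σ filters on h, owned by the right side.
E' = π[v]((T ⋈[f=h] σ[h>=8](R)))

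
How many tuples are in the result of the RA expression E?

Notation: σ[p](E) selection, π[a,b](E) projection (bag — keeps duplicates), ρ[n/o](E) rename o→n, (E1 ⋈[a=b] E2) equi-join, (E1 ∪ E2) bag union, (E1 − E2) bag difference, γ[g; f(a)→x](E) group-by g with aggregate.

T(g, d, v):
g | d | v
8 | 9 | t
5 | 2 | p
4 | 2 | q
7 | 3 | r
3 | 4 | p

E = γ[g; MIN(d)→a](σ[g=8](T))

Subexpression sizes:
  T → 5
  σ[g=8](T) → 1
  γ[g; MIN(d)→a](σ[g=8](T)) → 1

|E| = 1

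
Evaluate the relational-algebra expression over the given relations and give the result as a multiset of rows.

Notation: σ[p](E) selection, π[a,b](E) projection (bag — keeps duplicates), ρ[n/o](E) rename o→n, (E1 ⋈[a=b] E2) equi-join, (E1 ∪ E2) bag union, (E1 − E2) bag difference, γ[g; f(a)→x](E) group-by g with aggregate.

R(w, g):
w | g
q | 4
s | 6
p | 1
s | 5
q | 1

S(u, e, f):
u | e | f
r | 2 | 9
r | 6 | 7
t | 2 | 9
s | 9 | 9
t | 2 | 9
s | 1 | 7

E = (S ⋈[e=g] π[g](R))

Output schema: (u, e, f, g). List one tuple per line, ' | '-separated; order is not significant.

Stepwise |·|:
  S → 6
  R → 5
  π[g](R) → 5
  (S ⋈[e=g] π[g](R)) → 3

== RESULT ==
u | e | f | g
r | 6 | 7 | 6
s | 1 | 7 | 1
s | 1 | 7 | 1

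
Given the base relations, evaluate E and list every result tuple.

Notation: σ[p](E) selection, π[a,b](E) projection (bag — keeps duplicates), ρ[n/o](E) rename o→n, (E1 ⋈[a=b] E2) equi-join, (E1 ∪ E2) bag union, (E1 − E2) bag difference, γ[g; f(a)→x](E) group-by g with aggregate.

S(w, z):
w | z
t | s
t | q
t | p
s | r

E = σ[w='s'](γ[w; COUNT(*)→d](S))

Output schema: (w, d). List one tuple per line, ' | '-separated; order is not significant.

Stepwise |·|:
  S → 4
  γ[w; COUNT(*)→d](S) → 2
  σ[w='s'](γ[w; COUNT(*)→d](S)) → 1

== RESULT ==
w | d
s | 1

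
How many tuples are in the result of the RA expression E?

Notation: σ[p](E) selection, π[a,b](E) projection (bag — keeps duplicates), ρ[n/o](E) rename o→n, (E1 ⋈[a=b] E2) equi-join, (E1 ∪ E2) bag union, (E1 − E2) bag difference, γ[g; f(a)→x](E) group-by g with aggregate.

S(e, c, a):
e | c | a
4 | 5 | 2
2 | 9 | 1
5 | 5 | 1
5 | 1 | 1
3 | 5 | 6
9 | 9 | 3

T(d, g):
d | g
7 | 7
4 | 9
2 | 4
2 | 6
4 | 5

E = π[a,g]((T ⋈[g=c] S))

Row counts bottom-up:
  T → 5
  S → 6
  (T ⋈[g=c] S) → 5
  π[a,g]((T ⋈[g=c] S)) → 5

|E| = 5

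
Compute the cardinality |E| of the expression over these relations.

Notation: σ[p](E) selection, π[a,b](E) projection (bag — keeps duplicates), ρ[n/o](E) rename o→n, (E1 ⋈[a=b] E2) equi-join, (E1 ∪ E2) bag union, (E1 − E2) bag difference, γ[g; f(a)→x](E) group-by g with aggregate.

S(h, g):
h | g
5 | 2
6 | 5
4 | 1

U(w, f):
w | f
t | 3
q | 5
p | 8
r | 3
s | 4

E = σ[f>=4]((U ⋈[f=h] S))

Subexpression sizes:
  U → 5
  S → 3
  (U ⋈[f=h] S) → 2
  σ[f>=4]((U ⋈[f=h] S)) → 2

|E| = 2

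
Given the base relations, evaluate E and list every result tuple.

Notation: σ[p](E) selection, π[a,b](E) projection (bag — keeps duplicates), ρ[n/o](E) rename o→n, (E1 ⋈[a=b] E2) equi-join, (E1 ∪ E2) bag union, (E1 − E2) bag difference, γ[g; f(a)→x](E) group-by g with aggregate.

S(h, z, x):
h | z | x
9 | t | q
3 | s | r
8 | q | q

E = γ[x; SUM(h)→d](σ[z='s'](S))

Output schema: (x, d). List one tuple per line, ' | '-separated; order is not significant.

Stepwise |·|:
  S → 3
  σ[z='s'](S) → 1
  γ[x; SUM(h)→d](σ[z='s'](S)) → 1

== RESULT ==
x | d
r | 3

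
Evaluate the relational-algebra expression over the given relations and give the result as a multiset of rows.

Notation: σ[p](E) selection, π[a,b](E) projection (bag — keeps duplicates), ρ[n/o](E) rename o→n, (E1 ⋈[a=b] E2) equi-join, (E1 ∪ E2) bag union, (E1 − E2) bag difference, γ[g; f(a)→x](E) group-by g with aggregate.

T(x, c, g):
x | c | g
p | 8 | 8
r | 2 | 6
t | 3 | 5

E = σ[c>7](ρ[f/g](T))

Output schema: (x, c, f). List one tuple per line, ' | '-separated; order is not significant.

Subexpression sizes:
  T → 3
  ρ[f/g](T) → 3
  σ[c>7](ρ[f/g](T)) → 1

== RESULT ==
x | c | f
p | 8 | 8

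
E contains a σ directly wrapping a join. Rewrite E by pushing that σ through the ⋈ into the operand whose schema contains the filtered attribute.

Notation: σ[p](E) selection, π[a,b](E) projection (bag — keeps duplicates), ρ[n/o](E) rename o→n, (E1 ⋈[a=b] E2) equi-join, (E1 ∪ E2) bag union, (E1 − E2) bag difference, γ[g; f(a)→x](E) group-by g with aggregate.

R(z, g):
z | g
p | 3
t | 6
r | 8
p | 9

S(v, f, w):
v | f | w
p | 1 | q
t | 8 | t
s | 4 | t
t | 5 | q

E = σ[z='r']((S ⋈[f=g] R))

σ filters on z, owned by the right side.
E' = (S ⋈[f=g] σ[z='r'](R))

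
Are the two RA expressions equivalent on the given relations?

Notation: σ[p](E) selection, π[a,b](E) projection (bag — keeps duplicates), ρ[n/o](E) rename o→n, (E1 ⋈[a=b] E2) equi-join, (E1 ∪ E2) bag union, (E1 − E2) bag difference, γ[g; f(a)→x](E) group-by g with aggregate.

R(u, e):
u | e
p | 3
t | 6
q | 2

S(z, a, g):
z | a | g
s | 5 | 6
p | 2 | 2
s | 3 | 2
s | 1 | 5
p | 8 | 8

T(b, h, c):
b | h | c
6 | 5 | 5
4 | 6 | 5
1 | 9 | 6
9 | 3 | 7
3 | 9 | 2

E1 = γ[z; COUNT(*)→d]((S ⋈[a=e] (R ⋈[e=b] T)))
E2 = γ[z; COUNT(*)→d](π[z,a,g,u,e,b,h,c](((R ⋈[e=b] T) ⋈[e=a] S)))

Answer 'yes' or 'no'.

E1 per-node cardinality:
  S → 5
  R → 3
  T → 5
  (R ⋈[e=b] T) → 2
  (S ⋈[a=e] (R ⋈[e=b] T)) → 1
  γ[z; COUNT(*)→d]((S ⋈[a=e] (R ⋈[e=b] T))) → 1
E2 per-node cardinality:
  R → 3
  T → 5
  (R ⋈[e=b] T) → 2
  S → 5
  ((R ⋈[e=b] T) ⋈[e=a] S) → 1
  π[z,a,g,u,e,b,h,c](((R ⋈[e=b] T) ⋈[e=a] S)) → 1
  γ[z; COUNT(*)→d](π[z,a,g,u,e,b,h,c](((R ⋈[e=b] T) ⋈[e=a] S))) → 1

E1 and E2 produce the same multiset:
z | d
s | 1

yes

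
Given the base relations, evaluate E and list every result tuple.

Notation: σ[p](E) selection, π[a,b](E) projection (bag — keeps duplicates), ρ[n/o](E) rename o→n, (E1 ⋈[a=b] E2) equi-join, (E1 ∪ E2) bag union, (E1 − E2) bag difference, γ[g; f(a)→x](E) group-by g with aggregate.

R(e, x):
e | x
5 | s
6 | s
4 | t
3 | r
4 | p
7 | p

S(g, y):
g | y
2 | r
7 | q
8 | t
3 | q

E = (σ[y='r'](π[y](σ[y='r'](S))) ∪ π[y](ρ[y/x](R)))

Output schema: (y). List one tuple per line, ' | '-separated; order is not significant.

Per-node cardinality:
  S → 4
  σ[y='r'](S) → 1
  π[y](σ[y='r'](S)) → 1
  σ[y='r'](π[y](σ[y='r'](S))) → 1
  R → 6
  ρ[y/x](R) → 6
  π[y](ρ[y/x](R)) → 6
  (σ[y='r'](π[y](σ[y='r'](S))) ∪ π[y](ρ[y/x](R))) → 7

== RESULT ==
y
p
p
r
r
s
s
t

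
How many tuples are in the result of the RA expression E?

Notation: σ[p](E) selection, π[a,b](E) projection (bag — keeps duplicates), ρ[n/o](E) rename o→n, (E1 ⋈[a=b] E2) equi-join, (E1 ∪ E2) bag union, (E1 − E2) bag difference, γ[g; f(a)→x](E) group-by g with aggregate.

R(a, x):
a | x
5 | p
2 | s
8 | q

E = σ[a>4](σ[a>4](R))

Stepwise |·|:
  R → 3
  σ[a>4](R) → 2
  σ[a>4](σ[a>4](R)) → 2

|E| = 2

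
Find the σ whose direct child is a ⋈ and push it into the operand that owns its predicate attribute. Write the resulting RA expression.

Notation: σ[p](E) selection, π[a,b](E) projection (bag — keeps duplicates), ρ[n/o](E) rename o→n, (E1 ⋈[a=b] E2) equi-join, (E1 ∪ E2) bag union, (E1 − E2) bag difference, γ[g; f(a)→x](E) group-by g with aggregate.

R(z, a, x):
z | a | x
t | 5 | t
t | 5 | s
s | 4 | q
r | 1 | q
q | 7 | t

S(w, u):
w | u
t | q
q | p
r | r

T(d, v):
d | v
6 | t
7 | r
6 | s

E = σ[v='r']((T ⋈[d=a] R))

σ filters on v, owned by the left side.
E' = (σ[v='r'](T) ⋈[d=a] R)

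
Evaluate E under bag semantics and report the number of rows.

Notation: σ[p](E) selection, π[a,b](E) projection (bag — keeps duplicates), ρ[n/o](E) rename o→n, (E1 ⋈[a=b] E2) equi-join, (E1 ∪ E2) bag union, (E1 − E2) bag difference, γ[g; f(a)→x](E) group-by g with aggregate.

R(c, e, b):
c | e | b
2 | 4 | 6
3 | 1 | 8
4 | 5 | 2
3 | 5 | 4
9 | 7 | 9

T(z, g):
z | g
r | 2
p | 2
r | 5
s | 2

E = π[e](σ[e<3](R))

Per-node cardinality:
  R → 5
  σ[e<3](R) → 1
  π[e](σ[e<3](R)) → 1

|E| = 1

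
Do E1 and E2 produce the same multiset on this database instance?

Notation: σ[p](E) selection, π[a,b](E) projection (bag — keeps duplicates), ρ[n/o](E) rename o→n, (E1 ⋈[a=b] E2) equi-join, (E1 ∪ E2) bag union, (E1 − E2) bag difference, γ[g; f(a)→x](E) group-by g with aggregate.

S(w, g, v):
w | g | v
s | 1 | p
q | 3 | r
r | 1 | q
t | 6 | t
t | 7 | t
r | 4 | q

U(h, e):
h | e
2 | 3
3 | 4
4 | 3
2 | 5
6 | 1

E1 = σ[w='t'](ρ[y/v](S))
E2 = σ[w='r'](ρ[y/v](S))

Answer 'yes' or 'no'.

E1 stepwise |·|:
  S → 6
  ρ[y/v](S) → 6
  σ[w='t'](ρ[y/v](S)) → 2
E2 stepwise |·|:
  S → 6
  ρ[y/v](S) → 6
  σ[w='r'](ρ[y/v](S)) → 2

E1 result:
w | g | y
t | 6 | t
t | 7 | t
E2 result:
w | g | y
r | 1 | q
r | 4 | q
Witness: ('r', 1, 'q') appears 0× in E1 but 1× in E2.

no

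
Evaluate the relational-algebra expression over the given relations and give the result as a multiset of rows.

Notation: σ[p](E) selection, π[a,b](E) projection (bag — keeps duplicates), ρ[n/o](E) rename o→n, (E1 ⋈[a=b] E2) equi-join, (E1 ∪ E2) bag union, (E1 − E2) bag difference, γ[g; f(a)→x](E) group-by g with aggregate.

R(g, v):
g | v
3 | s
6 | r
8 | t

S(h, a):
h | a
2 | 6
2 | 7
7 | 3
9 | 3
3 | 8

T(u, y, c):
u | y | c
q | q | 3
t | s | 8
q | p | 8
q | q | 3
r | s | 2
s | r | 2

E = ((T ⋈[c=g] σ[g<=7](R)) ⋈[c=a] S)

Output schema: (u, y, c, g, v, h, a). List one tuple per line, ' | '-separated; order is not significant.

Subexpression sizes:
  T → 6
  R → 3
  σ[g<=7](R) → 2
  (T ⋈[c=g] σ[g<=7](R)) → 2
  S → 5
  ((T ⋈[c=g] σ[g<=7](R)) ⋈[c=a] S) → 4

== RESULT ==
u | y | c | g | v | h | a
q | q | 3 | 3 | s | 7 | 3
q | q | 3 | 3 | s | 7 | 3
q | q | 3 | 3 | s | 9 | 3
q | q | 3 | 3 | s | 9 | 3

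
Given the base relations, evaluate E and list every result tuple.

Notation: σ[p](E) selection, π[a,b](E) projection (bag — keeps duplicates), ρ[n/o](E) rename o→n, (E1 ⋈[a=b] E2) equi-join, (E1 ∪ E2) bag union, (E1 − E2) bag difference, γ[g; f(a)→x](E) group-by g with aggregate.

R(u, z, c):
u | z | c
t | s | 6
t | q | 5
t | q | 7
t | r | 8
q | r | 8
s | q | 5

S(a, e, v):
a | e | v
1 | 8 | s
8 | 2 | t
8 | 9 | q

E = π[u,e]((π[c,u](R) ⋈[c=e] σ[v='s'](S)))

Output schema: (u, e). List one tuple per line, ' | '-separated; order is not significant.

Per-node cardinality:
  R → 6
  π[c,u](R) → 6
  S → 3
  σ[v='s'](S) → 1
  (π[c,u](R) ⋈[c=e] σ[v='s'](S)) → 2
  π[u,e]((π[c,u](R) ⋈[c=e] σ[v='s'](S))) → 2

== RESULT ==
u | e
q | 8
t | 8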